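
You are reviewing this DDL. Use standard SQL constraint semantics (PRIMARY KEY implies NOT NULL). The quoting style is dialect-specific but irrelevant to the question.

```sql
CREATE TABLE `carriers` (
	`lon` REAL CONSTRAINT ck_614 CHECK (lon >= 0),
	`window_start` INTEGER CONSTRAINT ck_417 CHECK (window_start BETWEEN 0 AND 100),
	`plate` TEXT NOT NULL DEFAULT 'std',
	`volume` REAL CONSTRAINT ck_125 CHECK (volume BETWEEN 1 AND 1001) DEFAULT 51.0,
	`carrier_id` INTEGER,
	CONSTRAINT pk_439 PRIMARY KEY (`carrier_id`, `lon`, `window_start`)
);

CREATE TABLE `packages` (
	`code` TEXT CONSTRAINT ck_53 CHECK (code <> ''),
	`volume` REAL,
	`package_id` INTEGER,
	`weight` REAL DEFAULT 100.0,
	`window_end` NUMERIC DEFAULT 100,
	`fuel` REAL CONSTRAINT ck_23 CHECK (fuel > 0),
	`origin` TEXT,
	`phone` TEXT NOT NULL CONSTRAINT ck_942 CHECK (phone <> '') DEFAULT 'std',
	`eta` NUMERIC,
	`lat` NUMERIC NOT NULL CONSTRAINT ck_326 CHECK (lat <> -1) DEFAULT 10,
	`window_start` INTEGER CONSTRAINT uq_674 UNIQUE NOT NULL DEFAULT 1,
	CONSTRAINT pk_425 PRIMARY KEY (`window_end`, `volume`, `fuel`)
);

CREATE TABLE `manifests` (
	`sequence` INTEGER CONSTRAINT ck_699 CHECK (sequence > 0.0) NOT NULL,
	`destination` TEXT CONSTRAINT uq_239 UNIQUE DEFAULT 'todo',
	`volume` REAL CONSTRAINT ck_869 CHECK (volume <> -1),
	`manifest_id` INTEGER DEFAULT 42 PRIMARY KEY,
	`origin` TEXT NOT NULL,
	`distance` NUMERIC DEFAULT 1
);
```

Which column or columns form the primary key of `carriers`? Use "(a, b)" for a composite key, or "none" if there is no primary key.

(carrier_id, lon, window_start)

A table-level PRIMARY KEY clause names 3 columns: carrier_id, lon, window_start.
This is a composite key — the combination is unique, not each column individually.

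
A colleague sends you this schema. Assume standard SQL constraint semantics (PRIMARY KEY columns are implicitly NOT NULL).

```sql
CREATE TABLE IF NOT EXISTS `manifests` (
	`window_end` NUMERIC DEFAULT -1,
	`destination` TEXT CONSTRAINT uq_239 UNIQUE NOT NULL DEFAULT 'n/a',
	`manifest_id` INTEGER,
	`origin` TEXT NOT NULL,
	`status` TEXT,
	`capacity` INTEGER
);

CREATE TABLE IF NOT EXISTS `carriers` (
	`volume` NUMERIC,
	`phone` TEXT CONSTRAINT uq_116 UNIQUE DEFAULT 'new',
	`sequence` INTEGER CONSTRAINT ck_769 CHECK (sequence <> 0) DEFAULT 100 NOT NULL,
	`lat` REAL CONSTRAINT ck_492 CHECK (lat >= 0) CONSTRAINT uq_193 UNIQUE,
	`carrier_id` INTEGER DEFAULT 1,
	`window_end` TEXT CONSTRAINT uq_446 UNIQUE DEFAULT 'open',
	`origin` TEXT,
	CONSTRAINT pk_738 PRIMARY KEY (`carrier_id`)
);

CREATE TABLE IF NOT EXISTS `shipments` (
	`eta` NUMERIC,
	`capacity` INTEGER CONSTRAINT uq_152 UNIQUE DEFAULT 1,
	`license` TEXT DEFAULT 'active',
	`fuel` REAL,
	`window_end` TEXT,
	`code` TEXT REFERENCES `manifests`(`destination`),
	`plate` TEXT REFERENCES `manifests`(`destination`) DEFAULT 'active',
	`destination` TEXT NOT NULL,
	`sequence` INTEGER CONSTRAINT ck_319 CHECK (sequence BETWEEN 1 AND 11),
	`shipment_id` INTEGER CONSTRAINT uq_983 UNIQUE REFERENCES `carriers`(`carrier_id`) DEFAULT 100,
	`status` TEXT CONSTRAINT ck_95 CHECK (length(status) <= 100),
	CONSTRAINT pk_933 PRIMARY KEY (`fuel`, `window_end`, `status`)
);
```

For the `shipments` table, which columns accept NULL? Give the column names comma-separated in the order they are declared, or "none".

- eta: no NOT NULL constraint applies → nullable.
- capacity: UNIQUE does not imply NOT NULL → nullable.
- license: DEFAULT only fills an omitted column; an explicit NULL is still allowed → nullable.
- fuel: part of the PRIMARY KEY, which implies NOT NULL → not nullable.
- window_end: part of the PRIMARY KEY, which implies NOT NULL → not nullable.
- code: a foreign key column may be NULL unless separately constrained → nullable.
- plate: a foreign key column may be NULL unless separately constrained → nullable.
- destination: declared NOT NULL → not nullable.
- sequence: CHECK does not forbid NULL (a CHECK constraint passes when its expression is NULL) → nullable.
- shipment_id: a foreign key column may be NULL unless separately constrained → nullable.
- status: part of the PRIMARY KEY, which implies NOT NULL → not nullable.

eta, capacity, license, code, plate, sequence, shipment_id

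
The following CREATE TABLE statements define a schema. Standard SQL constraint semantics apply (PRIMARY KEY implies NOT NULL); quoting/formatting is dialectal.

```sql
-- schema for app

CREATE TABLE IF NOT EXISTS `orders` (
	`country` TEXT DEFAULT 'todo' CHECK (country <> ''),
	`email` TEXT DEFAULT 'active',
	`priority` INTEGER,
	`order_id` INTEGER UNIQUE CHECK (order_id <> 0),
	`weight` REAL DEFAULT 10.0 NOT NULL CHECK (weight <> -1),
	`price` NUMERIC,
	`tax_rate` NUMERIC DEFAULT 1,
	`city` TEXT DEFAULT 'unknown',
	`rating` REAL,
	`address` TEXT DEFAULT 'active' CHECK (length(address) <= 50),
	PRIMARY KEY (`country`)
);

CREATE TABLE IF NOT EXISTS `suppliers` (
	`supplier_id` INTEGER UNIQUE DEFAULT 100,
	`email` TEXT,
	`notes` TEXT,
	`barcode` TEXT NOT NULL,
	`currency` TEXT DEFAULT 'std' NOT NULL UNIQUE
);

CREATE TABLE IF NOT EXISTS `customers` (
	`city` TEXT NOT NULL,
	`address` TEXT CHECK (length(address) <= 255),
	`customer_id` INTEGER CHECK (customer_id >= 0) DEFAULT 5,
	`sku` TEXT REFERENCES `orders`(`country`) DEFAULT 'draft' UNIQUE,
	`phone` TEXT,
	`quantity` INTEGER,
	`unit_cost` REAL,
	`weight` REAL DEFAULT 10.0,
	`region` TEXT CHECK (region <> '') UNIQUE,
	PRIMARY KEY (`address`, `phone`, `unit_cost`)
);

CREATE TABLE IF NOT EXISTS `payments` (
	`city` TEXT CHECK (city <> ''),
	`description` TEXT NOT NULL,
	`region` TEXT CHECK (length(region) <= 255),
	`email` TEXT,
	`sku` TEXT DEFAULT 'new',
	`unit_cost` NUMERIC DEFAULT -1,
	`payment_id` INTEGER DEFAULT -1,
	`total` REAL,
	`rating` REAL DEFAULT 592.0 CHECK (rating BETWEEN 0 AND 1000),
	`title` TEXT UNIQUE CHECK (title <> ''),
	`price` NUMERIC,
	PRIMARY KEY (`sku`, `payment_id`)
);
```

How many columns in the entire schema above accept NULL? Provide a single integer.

orders: 8 nullable (email, priority, order_id, price, tax_rate, city, rating, address — PK (country) and explicit NOT NULL columns excluded).
suppliers: 3 nullable (supplier_id, email, notes — PK none and explicit NOT NULL columns excluded).
customers: 5 nullable (customer_id, sku, quantity, weight, region — PK (address, phone, unit_cost) and explicit NOT NULL columns excluded).
payments: 8 nullable (city, region, email, unit_cost, total, rating, title, price — PK (sku, payment_id) and explicit NOT NULL columns excluded).
Total: 8 + 3 + 5 + 8 = 24.

24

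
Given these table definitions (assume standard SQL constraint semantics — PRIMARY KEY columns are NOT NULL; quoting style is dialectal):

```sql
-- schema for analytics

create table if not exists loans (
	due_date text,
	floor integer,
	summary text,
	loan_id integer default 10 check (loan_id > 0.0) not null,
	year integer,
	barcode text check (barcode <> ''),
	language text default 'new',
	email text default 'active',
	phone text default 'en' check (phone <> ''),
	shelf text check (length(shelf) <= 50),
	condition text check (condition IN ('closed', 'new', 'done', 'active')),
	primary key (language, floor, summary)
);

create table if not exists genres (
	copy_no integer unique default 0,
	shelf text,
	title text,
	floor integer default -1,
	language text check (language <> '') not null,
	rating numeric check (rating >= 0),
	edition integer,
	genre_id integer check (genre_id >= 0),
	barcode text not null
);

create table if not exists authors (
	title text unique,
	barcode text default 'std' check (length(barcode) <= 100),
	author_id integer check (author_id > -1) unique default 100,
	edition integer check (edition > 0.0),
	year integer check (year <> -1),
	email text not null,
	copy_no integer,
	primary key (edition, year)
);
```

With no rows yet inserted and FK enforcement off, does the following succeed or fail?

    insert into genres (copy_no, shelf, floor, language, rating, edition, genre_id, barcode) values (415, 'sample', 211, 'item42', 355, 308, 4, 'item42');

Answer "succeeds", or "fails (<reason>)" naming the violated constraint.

succeeds

NOT NULL columns: barcode is supplied; language is supplied.
CHECK constraints: 'item42' satisfies (language <> ''); 355 satisfies (rating >= 0); 4 satisfies (genre_id >= 0).
No constraint is violated.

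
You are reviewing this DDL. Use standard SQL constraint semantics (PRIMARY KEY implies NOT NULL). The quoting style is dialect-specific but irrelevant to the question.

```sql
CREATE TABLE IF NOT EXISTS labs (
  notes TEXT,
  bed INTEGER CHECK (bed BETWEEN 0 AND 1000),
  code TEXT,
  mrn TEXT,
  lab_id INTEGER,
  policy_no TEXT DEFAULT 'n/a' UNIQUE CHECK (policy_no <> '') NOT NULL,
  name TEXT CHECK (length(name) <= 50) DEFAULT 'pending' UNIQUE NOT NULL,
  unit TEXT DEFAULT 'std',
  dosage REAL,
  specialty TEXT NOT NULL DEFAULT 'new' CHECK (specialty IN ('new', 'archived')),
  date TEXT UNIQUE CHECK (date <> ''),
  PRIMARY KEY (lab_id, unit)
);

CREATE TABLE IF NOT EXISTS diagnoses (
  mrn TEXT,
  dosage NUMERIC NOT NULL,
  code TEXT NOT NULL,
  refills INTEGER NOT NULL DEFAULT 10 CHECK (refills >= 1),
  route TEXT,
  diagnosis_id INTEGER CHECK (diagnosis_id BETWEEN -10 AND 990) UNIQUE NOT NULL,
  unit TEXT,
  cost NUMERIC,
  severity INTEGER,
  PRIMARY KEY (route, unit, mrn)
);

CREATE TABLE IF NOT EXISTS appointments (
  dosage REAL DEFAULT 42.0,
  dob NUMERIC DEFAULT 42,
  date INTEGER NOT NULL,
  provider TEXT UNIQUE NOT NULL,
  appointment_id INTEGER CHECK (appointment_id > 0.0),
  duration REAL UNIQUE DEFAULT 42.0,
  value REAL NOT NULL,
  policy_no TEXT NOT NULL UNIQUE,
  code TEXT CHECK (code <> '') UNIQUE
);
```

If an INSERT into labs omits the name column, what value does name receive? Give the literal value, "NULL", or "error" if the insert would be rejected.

'pending'

name has an explicit DEFAULT 'pending'.
When the column is omitted from an INSERT, that default is used.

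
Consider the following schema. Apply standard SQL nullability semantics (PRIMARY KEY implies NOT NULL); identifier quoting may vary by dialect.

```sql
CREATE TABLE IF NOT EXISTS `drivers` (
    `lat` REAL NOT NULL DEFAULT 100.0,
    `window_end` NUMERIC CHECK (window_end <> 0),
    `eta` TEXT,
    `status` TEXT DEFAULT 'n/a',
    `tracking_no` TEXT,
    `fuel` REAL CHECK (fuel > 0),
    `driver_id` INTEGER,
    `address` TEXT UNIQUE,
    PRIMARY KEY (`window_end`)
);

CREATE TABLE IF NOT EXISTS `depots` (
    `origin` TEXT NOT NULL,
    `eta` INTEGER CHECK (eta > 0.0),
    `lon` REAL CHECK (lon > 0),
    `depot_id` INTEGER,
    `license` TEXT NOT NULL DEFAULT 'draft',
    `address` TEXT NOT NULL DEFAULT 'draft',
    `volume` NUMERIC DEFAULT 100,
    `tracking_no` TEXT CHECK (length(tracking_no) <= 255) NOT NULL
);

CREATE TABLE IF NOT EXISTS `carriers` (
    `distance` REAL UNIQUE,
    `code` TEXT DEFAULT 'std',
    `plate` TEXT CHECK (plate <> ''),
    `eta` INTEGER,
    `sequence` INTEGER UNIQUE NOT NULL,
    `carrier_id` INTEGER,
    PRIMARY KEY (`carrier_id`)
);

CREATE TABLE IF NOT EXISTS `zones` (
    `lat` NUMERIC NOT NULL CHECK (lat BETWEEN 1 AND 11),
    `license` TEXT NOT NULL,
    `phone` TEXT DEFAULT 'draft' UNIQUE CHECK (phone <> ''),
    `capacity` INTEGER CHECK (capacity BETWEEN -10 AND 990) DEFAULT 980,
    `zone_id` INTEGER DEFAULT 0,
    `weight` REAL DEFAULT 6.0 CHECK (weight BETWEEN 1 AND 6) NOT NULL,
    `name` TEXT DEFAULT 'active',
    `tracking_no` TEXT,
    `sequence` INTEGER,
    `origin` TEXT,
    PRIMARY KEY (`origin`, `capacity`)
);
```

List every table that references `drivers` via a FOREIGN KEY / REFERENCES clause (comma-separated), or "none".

No REFERENCES clause anywhere in the schema names drivers.

none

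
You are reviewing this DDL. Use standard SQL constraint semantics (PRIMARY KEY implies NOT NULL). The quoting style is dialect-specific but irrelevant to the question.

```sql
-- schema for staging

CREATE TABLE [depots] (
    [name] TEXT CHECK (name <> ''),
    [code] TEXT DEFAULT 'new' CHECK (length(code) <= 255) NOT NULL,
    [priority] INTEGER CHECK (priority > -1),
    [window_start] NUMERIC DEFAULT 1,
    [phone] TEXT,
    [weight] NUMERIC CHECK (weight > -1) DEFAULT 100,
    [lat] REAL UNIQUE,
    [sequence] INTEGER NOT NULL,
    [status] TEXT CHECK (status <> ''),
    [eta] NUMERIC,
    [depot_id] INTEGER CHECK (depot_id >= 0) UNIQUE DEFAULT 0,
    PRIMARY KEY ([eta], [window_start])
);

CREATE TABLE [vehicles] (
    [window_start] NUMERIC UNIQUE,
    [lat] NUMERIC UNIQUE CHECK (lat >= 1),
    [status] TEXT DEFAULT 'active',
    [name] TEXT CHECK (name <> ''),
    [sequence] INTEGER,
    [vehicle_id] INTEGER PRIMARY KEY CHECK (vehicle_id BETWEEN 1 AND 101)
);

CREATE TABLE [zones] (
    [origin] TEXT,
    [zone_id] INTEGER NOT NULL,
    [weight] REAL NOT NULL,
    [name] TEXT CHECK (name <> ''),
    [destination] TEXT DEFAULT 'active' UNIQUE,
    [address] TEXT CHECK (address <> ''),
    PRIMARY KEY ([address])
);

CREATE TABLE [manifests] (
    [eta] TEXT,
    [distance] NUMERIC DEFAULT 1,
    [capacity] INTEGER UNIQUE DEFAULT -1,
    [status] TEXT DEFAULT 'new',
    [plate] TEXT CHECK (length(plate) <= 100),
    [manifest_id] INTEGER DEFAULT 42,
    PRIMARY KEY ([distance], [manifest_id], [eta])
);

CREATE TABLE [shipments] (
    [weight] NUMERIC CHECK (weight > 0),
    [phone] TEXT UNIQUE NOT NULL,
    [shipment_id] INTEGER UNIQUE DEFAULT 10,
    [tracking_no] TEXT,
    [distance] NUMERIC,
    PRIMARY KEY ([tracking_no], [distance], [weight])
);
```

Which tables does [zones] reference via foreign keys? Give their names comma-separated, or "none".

No column in zones has a REFERENCES clause.

none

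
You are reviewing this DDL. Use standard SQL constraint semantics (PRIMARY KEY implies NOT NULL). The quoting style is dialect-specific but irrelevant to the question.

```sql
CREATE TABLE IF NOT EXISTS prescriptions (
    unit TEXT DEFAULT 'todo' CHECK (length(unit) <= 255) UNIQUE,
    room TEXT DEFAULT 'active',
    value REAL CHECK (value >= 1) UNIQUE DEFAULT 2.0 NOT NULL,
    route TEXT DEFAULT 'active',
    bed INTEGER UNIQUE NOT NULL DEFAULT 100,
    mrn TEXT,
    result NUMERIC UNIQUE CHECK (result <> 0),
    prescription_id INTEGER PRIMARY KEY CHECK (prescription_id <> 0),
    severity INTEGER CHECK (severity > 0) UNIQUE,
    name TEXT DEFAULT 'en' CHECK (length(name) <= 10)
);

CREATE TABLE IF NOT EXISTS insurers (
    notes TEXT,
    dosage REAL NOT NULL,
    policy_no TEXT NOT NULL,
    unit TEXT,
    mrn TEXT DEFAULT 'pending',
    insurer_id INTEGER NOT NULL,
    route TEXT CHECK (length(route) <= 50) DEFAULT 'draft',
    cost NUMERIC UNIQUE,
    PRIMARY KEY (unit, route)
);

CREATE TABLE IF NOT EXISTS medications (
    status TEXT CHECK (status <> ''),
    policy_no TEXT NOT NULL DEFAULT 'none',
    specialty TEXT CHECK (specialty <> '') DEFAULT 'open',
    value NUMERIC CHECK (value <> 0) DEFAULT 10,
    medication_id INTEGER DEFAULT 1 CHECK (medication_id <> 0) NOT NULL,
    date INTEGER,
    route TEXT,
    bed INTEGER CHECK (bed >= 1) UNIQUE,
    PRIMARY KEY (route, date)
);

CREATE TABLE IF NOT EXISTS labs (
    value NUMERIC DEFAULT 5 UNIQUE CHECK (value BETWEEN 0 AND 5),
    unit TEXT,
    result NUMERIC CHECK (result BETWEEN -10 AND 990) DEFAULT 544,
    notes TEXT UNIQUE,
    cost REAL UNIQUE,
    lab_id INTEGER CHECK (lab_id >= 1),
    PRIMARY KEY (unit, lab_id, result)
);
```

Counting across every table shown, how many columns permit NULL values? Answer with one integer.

prescriptions: 7 nullable (unit, room, route, mrn, result, severity, name — PK (prescription_id) and explicit NOT NULL columns excluded).
insurers: 3 nullable (notes, mrn, cost — PK (unit, route) and explicit NOT NULL columns excluded).
medications: 4 nullable (status, specialty, value, bed — PK (route, date) and explicit NOT NULL columns excluded).
labs: 3 nullable (value, notes, cost — PK (unit, lab_id, result) and explicit NOT NULL columns excluded).
Total: 7 + 3 + 4 + 3 = 17.

17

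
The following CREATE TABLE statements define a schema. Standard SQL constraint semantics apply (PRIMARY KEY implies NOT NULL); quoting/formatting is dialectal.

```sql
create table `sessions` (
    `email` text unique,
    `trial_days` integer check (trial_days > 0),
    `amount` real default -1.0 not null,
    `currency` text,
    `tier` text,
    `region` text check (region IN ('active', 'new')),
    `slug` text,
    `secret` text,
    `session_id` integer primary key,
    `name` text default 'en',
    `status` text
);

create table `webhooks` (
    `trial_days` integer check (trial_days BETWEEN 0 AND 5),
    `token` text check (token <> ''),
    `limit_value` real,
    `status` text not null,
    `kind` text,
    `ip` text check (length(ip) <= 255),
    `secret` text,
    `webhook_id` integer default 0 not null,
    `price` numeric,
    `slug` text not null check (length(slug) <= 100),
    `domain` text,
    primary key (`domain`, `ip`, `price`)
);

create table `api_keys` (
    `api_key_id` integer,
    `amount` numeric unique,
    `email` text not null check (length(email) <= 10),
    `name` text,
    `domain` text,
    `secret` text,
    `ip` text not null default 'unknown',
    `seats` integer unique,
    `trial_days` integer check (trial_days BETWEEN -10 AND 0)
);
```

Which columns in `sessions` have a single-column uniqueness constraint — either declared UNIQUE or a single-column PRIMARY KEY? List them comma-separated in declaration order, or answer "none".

- email: declared UNIQUE → unique.
- trial_days: no UNIQUE or single-column PK constraint.
- amount: no UNIQUE or single-column PK constraint.
- currency: no UNIQUE or single-column PK constraint.
- tier: no UNIQUE or single-column PK constraint.
- region: no UNIQUE or single-column PK constraint.
- slug: no UNIQUE or single-column PK constraint.
- secret: no UNIQUE or single-column PK constraint.
- session_id: single-column PRIMARY KEY → unique.
- name: no UNIQUE or single-column PK constraint.
- status: no UNIQUE or single-column PK constraint.

email, session_id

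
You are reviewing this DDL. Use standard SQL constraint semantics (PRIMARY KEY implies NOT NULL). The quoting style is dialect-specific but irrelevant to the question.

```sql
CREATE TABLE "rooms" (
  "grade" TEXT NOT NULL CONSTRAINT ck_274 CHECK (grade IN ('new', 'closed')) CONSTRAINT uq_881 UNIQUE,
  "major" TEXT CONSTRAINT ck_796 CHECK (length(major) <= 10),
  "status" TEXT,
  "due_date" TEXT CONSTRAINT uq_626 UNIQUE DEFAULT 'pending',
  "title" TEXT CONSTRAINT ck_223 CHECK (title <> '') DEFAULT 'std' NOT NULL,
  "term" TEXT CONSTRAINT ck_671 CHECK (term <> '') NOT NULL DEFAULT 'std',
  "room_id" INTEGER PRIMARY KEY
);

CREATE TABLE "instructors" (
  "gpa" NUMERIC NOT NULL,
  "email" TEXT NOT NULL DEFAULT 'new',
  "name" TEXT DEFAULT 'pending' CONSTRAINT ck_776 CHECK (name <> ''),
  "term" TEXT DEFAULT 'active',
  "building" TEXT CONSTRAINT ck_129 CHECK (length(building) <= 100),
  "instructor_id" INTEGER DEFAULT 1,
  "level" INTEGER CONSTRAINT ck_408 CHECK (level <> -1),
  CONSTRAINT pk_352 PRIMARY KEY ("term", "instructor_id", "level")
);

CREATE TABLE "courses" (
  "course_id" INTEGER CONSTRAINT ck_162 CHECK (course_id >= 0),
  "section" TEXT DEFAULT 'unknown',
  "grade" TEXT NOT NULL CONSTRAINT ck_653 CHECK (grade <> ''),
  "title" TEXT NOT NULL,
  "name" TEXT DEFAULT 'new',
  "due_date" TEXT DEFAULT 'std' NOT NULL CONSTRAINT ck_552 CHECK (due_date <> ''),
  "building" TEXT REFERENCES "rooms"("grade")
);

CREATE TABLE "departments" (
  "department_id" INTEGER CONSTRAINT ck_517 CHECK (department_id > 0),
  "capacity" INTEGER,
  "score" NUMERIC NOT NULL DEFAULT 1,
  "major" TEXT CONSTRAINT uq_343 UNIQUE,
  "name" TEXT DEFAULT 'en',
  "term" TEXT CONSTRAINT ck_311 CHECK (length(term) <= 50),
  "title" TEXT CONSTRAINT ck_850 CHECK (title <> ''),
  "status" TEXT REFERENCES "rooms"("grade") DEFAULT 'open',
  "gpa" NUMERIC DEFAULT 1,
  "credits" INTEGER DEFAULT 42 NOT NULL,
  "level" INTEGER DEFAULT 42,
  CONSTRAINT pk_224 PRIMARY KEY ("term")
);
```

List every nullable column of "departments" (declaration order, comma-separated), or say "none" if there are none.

- department_id: CHECK does not forbid NULL (a CHECK constraint passes when its expression is NULL) → nullable.
- capacity: no NOT NULL constraint applies → nullable.
- score: declared NOT NULL → not nullable.
- major: UNIQUE does not imply NOT NULL → nullable.
- name: DEFAULT only fills an omitted column; an explicit NULL is still allowed → nullable.
- term: part of the PRIMARY KEY, which implies NOT NULL → not nullable.
- title: CHECK does not forbid NULL (a CHECK constraint passes when its expression is NULL) → nullable.
- status: a foreign key column may be NULL unless separately constrained → nullable.
- gpa: DEFAULT only fills an omitted column; an explicit NULL is still allowed → nullable.
- credits: declared NOT NULL → not nullable.
- level: DEFAULT only fills an omitted column; an explicit NULL is still allowed → nullable.

department_id, capacity, major, name, title, status, gpa, level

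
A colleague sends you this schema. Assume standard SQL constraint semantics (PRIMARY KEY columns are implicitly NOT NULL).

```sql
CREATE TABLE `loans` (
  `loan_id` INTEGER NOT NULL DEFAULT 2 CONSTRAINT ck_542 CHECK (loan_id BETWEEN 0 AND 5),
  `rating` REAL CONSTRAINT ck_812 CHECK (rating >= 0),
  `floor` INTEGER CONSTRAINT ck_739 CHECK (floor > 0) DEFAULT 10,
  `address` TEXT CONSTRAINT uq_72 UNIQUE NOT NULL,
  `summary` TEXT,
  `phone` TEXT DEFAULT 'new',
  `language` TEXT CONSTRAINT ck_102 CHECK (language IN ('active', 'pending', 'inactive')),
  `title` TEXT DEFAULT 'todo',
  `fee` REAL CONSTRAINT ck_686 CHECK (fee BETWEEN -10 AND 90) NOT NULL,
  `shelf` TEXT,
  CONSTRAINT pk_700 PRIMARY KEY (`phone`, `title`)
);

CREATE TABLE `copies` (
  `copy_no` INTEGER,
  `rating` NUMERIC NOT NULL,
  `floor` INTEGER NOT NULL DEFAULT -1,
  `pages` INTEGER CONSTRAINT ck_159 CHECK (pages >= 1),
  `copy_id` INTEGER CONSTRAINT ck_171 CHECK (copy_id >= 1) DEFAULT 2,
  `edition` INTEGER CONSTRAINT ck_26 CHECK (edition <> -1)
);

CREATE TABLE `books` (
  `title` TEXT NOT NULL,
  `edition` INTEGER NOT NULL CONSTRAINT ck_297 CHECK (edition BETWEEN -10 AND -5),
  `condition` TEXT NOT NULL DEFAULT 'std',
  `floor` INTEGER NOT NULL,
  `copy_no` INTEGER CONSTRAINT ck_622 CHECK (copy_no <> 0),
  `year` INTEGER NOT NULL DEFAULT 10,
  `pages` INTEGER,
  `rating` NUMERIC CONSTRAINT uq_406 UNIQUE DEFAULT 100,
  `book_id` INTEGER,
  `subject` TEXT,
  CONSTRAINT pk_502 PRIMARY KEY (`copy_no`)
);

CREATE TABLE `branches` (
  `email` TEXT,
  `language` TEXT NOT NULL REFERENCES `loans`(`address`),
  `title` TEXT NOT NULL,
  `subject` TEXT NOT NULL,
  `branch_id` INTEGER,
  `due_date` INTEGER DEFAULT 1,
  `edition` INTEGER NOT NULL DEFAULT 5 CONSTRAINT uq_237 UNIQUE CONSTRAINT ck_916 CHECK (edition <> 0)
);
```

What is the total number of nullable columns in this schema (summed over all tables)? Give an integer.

16

loans: 5 nullable (rating, floor, summary, language, shelf — PK (phone, title) and explicit NOT NULL columns excluded).
copies: 4 nullable (copy_no, pages, copy_id, edition — PK none and explicit NOT NULL columns excluded).
books: 4 nullable (pages, rating, book_id, subject — PK (copy_no) and explicit NOT NULL columns excluded).
branches: 3 nullable (email, branch_id, due_date — PK none and explicit NOT NULL columns excluded).
Total: 5 + 4 + 4 + 3 = 16.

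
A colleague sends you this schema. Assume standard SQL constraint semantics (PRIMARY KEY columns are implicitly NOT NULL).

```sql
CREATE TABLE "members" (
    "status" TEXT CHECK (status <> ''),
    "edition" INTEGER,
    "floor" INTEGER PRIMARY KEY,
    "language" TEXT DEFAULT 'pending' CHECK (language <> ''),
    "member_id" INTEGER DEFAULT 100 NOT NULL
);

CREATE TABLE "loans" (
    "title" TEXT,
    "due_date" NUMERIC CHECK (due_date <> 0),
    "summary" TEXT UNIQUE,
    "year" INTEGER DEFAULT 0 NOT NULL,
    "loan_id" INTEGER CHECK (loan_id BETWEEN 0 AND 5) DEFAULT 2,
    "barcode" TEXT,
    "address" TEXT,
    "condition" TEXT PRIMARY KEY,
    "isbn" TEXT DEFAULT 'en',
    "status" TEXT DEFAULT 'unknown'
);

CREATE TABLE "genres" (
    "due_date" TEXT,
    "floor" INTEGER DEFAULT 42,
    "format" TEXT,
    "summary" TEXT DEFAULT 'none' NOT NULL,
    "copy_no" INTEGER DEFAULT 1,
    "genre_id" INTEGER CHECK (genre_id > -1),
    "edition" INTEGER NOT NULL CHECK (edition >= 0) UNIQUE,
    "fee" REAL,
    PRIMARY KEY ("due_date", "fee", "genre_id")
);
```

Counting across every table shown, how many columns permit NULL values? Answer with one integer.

members: 3 nullable (status, edition, language — PK (floor) and explicit NOT NULL columns excluded).
loans: 8 nullable (title, due_date, summary, loan_id, barcode, address, isbn, status — PK (condition) and explicit NOT NULL columns excluded).
genres: 3 nullable (floor, format, copy_no — PK (due_date, fee, genre_id) and explicit NOT NULL columns excluded).
Total: 3 + 8 + 3 = 14.

14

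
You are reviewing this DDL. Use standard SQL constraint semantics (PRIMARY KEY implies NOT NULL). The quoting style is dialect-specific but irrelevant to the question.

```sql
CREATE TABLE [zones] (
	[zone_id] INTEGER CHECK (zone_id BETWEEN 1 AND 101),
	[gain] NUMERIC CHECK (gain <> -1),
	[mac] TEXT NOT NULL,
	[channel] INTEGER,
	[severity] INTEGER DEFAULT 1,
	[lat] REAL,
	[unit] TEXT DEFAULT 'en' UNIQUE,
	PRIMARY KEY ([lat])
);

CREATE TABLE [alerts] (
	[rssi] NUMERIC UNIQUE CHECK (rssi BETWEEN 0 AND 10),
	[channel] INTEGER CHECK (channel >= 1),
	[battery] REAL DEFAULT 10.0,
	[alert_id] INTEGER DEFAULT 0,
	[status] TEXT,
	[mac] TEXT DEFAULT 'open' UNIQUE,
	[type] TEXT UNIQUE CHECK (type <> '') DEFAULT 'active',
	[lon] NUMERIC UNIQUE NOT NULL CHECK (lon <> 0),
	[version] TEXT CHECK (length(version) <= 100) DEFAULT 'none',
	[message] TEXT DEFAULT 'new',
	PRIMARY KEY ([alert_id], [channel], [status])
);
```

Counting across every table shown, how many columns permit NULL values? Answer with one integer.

11

zones: 5 nullable (zone_id, gain, channel, severity, unit — PK (lat) and explicit NOT NULL columns excluded).
alerts: 6 nullable (rssi, battery, mac, type, version, message — PK (alert_id, channel, status) and explicit NOT NULL columns excluded).
Total: 5 + 6 = 11.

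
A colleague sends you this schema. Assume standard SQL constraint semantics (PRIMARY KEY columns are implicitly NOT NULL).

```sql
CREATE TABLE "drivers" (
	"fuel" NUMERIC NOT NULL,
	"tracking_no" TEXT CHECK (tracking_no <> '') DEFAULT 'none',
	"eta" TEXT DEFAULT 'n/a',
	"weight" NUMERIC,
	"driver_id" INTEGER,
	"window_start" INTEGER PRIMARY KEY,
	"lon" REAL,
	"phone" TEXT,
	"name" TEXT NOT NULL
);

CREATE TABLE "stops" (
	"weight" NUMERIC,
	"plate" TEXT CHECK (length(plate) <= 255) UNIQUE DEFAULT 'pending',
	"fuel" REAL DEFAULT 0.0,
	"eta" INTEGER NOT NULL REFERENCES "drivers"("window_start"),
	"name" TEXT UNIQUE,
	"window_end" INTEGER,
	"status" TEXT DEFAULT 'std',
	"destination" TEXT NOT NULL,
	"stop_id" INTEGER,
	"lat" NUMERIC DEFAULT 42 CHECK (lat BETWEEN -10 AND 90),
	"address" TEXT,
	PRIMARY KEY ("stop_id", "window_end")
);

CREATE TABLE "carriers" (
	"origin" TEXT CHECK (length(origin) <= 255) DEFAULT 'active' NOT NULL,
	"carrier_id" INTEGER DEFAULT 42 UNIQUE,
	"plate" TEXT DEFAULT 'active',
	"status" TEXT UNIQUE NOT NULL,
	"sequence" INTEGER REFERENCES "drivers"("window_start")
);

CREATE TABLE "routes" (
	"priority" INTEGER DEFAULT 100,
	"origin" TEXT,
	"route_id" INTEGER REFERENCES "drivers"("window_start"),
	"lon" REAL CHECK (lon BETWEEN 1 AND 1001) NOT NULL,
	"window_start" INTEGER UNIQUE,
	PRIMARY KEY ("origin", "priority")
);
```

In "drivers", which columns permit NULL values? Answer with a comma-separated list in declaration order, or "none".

tracking_no, eta, weight, driver_id, lon, phone

- fuel: declared NOT NULL → not nullable.
- tracking_no: CHECK does not forbid NULL (a CHECK constraint passes when its expression is NULL) → nullable.
- eta: DEFAULT only fills an omitted column; an explicit NULL is still allowed → nullable.
- weight: no NOT NULL constraint applies → nullable.
- driver_id: no NOT NULL constraint applies → nullable.
- window_start: part of the PRIMARY KEY, which implies NOT NULL → not nullable.
- lon: no NOT NULL constraint applies → nullable.
- phone: no NOT NULL constraint applies → nullable.
- name: declared NOT NULL → not nullable.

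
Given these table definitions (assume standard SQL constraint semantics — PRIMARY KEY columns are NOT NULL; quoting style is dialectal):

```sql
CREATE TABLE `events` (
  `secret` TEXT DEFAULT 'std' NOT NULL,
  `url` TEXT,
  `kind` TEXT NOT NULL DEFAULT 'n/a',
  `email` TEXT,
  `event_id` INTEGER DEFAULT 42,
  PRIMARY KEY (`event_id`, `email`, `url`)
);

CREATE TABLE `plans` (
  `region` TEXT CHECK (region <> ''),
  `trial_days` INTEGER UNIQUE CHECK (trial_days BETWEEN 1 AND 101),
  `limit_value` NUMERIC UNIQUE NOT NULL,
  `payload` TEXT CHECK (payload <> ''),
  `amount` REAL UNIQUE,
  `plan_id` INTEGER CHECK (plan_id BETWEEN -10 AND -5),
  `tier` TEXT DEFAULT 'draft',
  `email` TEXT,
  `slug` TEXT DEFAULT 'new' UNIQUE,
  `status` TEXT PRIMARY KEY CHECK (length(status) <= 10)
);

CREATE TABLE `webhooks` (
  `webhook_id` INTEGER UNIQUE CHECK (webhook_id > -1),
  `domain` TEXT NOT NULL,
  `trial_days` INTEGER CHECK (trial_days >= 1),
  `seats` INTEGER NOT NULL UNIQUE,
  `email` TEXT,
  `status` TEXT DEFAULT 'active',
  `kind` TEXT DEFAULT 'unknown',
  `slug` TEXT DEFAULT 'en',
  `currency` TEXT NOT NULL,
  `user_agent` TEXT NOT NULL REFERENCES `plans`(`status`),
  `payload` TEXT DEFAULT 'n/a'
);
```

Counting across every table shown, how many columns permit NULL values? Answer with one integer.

15

events: 0 nullable (none — PK (event_id, email, url) and explicit NOT NULL columns excluded).
plans: 8 nullable (region, trial_days, payload, amount, plan_id, tier, email, slug — PK (status) and explicit NOT NULL columns excluded).
webhooks: 7 nullable (webhook_id, trial_days, email, status, kind, slug, payload — PK none and explicit NOT NULL columns excluded).
Total: 0 + 8 + 7 = 15.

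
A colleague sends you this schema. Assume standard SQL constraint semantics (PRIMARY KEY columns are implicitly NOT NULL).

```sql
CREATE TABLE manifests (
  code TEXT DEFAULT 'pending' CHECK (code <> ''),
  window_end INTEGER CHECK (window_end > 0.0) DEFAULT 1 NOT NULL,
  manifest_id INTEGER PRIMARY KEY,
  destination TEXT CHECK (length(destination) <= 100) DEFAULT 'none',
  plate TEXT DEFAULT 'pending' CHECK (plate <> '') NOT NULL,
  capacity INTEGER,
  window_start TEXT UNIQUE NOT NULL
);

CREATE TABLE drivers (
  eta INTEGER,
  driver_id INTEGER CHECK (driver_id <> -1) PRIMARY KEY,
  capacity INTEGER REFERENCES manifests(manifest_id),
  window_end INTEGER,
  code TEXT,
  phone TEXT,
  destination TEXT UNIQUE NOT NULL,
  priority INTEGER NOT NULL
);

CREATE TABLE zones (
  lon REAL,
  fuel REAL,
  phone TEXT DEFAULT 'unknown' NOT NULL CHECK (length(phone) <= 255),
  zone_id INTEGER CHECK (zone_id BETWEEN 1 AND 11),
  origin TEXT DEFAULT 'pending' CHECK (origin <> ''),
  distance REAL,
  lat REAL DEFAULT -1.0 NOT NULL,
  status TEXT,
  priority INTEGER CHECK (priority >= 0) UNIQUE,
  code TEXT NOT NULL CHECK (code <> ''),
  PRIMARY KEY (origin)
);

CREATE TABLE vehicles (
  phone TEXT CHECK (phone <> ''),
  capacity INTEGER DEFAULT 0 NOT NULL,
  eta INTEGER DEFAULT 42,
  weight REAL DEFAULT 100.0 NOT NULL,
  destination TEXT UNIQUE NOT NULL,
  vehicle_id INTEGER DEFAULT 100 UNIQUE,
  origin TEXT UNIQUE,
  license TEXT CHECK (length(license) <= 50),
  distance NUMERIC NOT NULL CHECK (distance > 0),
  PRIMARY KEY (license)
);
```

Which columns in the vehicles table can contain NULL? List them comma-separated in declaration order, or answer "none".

phone, eta, vehicle_id, origin

- phone: CHECK does not forbid NULL (a CHECK constraint passes when its expression is NULL) → nullable.
- capacity: declared NOT NULL → not nullable.
- eta: DEFAULT only fills an omitted column; an explicit NULL is still allowed → nullable.
- weight: declared NOT NULL → not nullable.
- destination: declared NOT NULL → not nullable.
- vehicle_id: UNIQUE does not imply NOT NULL → nullable.
- origin: UNIQUE does not imply NOT NULL → nullable.
- license: part of the PRIMARY KEY, which implies NOT NULL → not nullable.
- distance: declared NOT NULL → not nullable.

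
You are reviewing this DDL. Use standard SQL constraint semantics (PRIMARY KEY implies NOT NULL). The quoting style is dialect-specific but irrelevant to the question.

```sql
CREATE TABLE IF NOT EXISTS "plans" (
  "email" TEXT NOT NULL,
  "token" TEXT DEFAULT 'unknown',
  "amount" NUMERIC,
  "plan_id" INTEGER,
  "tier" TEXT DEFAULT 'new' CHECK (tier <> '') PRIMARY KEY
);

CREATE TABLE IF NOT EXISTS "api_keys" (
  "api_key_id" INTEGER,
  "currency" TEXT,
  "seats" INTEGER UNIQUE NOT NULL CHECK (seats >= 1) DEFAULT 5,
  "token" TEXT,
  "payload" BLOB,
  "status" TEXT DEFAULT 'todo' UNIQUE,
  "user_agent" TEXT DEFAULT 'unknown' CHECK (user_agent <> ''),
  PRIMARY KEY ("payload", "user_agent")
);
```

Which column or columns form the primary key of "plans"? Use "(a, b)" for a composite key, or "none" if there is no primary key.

tier is declared PRIMARY KEY inline on the column.

tier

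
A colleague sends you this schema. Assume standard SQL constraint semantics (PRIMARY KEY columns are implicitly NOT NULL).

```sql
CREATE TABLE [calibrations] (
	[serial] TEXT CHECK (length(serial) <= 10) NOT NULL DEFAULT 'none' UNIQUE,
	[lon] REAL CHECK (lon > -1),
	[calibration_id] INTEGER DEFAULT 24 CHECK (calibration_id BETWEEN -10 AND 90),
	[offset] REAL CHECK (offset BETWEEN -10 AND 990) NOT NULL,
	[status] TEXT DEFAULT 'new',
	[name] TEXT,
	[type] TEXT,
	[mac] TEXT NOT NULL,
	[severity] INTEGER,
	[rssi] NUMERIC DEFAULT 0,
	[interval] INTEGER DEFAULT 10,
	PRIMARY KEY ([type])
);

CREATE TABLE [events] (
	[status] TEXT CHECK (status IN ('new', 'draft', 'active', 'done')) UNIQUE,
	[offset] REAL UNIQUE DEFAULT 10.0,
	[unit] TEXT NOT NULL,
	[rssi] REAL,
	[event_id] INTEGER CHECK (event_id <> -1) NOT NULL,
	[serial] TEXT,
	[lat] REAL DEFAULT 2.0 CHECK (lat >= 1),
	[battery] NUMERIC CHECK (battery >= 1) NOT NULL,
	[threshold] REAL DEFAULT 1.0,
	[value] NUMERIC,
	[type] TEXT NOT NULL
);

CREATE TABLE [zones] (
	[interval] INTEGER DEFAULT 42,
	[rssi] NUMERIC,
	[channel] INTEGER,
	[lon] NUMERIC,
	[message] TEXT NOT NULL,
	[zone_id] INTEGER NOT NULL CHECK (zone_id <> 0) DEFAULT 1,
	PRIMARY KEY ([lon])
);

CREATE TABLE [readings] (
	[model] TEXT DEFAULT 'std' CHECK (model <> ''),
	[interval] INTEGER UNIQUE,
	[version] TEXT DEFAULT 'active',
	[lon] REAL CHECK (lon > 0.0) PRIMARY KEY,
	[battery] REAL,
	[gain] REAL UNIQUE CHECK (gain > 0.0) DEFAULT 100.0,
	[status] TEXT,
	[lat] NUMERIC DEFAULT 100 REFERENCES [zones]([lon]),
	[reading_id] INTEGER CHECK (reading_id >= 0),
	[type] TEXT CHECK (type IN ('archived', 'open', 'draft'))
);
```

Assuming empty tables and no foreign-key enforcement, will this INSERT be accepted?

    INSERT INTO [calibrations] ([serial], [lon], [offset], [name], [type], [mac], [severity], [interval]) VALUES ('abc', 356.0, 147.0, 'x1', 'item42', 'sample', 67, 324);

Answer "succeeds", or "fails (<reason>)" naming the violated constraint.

succeeds

NOT NULL columns: mac is supplied; offset is supplied; serial is supplied; type is supplied.
CHECK constraints: 'abc' satisfies (length(serial) <= 10); 356.0 satisfies (lon > -1); 147.0 satisfies (offset BETWEEN -10 AND 990).
No constraint is violated.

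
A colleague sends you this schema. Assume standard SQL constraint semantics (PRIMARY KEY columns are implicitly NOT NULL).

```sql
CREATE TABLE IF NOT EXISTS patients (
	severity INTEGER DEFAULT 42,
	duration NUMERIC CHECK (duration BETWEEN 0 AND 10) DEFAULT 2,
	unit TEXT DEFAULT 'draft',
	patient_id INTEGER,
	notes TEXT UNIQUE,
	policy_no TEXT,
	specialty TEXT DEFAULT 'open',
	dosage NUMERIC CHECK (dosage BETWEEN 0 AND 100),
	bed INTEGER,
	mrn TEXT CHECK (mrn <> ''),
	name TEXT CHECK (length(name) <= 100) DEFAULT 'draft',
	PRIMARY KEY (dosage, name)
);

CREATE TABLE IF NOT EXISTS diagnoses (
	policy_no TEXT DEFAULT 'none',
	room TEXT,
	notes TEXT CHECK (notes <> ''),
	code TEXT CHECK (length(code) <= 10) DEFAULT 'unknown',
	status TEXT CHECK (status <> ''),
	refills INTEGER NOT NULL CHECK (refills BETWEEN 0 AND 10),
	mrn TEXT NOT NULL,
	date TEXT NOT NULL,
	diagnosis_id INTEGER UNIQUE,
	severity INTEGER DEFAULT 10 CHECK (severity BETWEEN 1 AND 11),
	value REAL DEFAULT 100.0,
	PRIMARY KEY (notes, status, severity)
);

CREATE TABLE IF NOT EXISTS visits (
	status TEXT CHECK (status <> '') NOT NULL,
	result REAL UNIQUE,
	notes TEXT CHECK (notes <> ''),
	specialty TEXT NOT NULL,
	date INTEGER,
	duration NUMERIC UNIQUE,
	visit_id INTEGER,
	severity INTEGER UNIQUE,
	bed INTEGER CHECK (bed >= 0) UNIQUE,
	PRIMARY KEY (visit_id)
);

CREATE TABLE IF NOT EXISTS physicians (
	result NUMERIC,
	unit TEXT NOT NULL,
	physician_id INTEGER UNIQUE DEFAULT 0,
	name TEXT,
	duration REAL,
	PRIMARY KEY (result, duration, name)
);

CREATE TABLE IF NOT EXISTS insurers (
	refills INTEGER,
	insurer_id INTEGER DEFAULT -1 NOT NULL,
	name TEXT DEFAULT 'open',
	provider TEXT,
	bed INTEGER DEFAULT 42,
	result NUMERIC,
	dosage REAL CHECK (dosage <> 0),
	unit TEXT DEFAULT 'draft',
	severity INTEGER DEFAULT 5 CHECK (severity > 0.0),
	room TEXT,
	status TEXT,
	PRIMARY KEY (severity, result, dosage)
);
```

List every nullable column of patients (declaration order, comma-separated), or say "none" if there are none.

- severity: DEFAULT only fills an omitted column; an explicit NULL is still allowed → nullable.
- duration: CHECK does not forbid NULL (a CHECK constraint passes when its expression is NULL) → nullable.
- unit: DEFAULT only fills an omitted column; an explicit NULL is still allowed → nullable.
- patient_id: no NOT NULL constraint applies → nullable.
- notes: UNIQUE does not imply NOT NULL → nullable.
- policy_no: no NOT NULL constraint applies → nullable.
- specialty: DEFAULT only fills an omitted column; an explicit NULL is still allowed → nullable.
- dosage: part of the PRIMARY KEY, which implies NOT NULL → not nullable.
- bed: no NOT NULL constraint applies → nullable.
- mrn: CHECK does not forbid NULL (a CHECK constraint passes when its expression is NULL) → nullable.
- name: part of the PRIMARY KEY, which implies NOT NULL → not nullable.

severity, duration, unit, patient_id, notes, policy_no, specialty, bed, mrn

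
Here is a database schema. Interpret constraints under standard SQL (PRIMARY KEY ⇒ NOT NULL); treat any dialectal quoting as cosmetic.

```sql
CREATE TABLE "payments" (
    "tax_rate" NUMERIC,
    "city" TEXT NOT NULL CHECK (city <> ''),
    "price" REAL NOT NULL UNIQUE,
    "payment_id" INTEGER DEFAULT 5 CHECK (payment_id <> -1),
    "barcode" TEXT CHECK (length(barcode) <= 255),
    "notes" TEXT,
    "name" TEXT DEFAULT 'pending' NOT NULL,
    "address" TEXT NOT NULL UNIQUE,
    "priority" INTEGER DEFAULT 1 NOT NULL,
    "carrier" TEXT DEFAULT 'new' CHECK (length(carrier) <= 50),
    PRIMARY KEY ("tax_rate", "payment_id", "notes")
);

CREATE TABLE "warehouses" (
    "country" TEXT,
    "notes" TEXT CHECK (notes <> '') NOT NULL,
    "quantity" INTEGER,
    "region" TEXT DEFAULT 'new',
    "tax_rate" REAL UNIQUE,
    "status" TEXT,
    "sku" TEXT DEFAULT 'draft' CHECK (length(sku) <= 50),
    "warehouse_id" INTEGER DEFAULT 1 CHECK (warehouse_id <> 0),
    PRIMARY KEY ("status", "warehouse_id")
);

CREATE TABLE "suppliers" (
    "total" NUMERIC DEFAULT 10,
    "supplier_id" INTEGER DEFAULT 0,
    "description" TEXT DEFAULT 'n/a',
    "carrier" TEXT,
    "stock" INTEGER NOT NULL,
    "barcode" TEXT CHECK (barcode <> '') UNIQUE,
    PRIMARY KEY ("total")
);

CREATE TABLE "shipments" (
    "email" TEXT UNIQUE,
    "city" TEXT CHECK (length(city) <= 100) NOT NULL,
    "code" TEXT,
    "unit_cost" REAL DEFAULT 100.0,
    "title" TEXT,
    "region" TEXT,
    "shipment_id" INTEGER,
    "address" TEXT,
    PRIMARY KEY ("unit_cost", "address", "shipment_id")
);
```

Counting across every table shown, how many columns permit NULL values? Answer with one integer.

15

payments: 2 nullable (barcode, carrier — PK (tax_rate, payment_id, notes) and explicit NOT NULL columns excluded).
warehouses: 5 nullable (country, quantity, region, tax_rate, sku — PK (status, warehouse_id) and explicit NOT NULL columns excluded).
suppliers: 4 nullable (supplier_id, description, carrier, barcode — PK (total) and explicit NOT NULL columns excluded).
shipments: 4 nullable (email, code, title, region — PK (unit_cost, address, shipment_id) and explicit NOT NULL columns excluded).
Total: 2 + 5 + 4 + 4 = 15.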